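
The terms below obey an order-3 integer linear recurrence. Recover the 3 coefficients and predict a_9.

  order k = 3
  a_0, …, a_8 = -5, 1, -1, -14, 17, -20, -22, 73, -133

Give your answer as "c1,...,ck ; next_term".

  a_3 = -1·-1 + 0·1 + 3·-5 = -14
  a_4 = -1·-14 + 0·-1 + 3·1 = 17
  a_5 = -1·17 + 0·-14 + 3·-1 = -20
  a_6 = -1·-20 + 0·17 + 3·-14 = -22
  a_7 = -1·-22 + 0·-20 + 3·17 = 73
  a_8 = -1·73 + 0·-22 + 3·-20 = -133
  a_9 = -1·-133 + 0·73 + 3·-22 = 67

-1,0,3 ; 67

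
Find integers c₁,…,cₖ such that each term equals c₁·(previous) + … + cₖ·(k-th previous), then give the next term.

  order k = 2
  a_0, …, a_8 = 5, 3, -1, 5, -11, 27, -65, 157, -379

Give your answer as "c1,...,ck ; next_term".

-2,1 ; 915

  a_2 = -2·3 + 1·5 = -1
  a_3 = -2·-1 + 1·3 = 5
  a_4 = -2·5 + 1·-1 = -11
  a_5 = -2·-11 + 1·5 = 27
  a_6 = -2·27 + 1·-11 = -65
  a_7 = -2·-65 + 1·27 = 157
  a_8 = -2·157 + 1·-65 = -379
  a_9 = -2·-379 + 1·157 = 915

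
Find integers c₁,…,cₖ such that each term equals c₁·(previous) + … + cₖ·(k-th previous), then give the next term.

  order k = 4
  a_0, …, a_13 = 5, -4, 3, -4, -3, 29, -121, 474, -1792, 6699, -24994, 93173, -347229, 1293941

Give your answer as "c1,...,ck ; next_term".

  a_4 = -4·-4 + -1·3 + -1·-4 + -4·5 = -3
  a_5 = -4·-3 + -1·-4 + -1·3 + -4·-4 = 29
  a_6 = -4·29 + -1·-3 + -1·-4 + -4·3 = -121
  a_7 = -4·-121 + -1·29 + -1·-3 + -4·-4 = 474
  a_8 = -4·474 + -1·-121 + -1·29 + -4·-3 = -1792
  a_9 = -4·-1792 + -1·474 + -1·-121 + -4·29 = 6699
  a_10 = -4·6699 + -1·-1792 + -1·474 + -4·-121 = -24994
  a_11 = -4·-24994 + -1·6699 + -1·-1792 + -4·474 = 93173
  a_12 = -4·93173 + -1·-24994 + -1·6699 + -4·-1792 = -347229
  a_13 = -4·-347229 + -1·93173 + -1·-24994 + -4·6699 = 1293941
  a_14 = -4·1293941 + -1·-347229 + -1·93173 + -4·-24994 = -4821732

-4,-1,-1,-4 ; -4821732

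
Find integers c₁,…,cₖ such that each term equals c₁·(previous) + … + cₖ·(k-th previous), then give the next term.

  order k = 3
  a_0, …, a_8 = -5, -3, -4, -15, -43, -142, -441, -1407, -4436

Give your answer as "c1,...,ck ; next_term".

  a_3 = 2·-4 + 4·-3 + -1·-5 = -15
  a_4 = 2·-15 + 4·-4 + -1·-3 = -43
  a_5 = 2·-43 + 4·-15 + -1·-4 = -142
  a_6 = 2·-142 + 4·-43 + -1·-15 = -441
  a_7 = 2·-441 + 4·-142 + -1·-43 = -1407
  a_8 = 2·-1407 + 4·-441 + -1·-142 = -4436
  a_9 = 2·-4436 + 4·-1407 + -1·-441 = -14059

2,4,-1 ; -14059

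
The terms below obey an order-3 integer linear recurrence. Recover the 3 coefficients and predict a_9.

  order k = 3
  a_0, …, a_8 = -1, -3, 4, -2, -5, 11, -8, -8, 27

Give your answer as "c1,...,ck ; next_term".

-1,-1,1 ; -27

  a_3 = -1·4 + -1·-3 + 1·-1 = -2
  a_4 = -1·-2 + -1·4 + 1·-3 = -5
  a_5 = -1·-5 + -1·-2 + 1·4 = 11
  a_6 = -1·11 + -1·-5 + 1·-2 = -8
  a_7 = -1·-8 + -1·11 + 1·-5 = -8
  a_8 = -1·-8 + -1·-8 + 1·11 = 27
  a_9 = -1·27 + -1·-8 + 1·-8 = -27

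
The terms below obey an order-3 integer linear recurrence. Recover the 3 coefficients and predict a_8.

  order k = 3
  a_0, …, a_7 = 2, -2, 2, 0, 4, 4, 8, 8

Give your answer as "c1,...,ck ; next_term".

2,0,-2 ; 8

  a_3 = 2·2 + 0·-2 + -2·2 = 0
  a_4 = 2·0 + 0·2 + -2·-2 = 4
  a_5 = 2·4 + 0·0 + -2·2 = 4
  a_6 = 2·4 + 0·4 + -2·0 = 8
  a_7 = 2·8 + 0·4 + -2·4 = 8
  a_8 = 2·8 + 0·8 + -2·4 = 8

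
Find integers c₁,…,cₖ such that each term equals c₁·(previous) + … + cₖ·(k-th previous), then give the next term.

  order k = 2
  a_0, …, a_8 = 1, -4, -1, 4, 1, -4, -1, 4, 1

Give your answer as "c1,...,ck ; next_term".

0,-1 ; -4

  a_2 = 0·-4 + -1·1 = -1
  a_3 = 0·-1 + -1·-4 = 4
  a_4 = 0·4 + -1·-1 = 1
  a_5 = 0·1 + -1·4 = -4
  a_6 = 0·-4 + -1·1 = -1
  a_7 = 0·-1 + -1·-4 = 4
  a_8 = 0·4 + -1·-1 = 1
  a_9 = 0·1 + -1·4 = -4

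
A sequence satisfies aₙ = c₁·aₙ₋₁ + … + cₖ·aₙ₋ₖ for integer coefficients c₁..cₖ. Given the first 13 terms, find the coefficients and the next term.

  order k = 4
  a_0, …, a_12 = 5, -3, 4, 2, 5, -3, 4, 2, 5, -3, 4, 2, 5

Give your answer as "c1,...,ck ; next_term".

  a_4 = 0·2 + 0·4 + 0·-3 + 1·5 = 5
  a_5 = 0·5 + 0·2 + 0·4 + 1·-3 = -3
  a_6 = 0·-3 + 0·5 + 0·2 + 1·4 = 4
  a_7 = 0·4 + 0·-3 + 0·5 + 1·2 = 2
  a_8 = 0·2 + 0·4 + 0·-3 + 1·5 = 5
  a_9 = 0·5 + 0·2 + 0·4 + 1·-3 = -3
  a_10 = 0·-3 + 0·5 + 0·2 + 1·4 = 4
  a_11 = 0·4 + 0·-3 + 0·5 + 1·2 = 2
  a_12 = 0·2 + 0·4 + 0·-3 + 1·5 = 5
  a_13 = 0·5 + 0·2 + 0·4 + 1·-3 = -3

0,0,0,1 ; -3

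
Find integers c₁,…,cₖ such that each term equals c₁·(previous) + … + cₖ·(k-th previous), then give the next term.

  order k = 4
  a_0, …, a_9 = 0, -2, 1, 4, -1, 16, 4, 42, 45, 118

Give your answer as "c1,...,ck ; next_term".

  a_4 = 0·4 + 3·1 + 2·-2 + -1·0 = -1
  a_5 = 0·-1 + 3·4 + 2·1 + -1·-2 = 16
  a_6 = 0·16 + 3·-1 + 2·4 + -1·1 = 4
  a_7 = 0·4 + 3·16 + 2·-1 + -1·4 = 42
  a_8 = 0·42 + 3·4 + 2·16 + -1·-1 = 45
  a_9 = 0·45 + 3·42 + 2·4 + -1·16 = 118
  a_10 = 0·118 + 3·45 + 2·42 + -1·4 = 215

0,3,2,-1 ; 215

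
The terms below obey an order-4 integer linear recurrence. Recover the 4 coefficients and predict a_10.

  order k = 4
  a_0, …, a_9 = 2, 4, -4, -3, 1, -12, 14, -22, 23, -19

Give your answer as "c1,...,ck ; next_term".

  a_4 = -1·-3 + 1·-4 + 1·4 + -1·2 = 1
  a_5 = -1·1 + 1·-3 + 1·-4 + -1·4 = -12
  a_6 = -1·-12 + 1·1 + 1·-3 + -1·-4 = 14
  a_7 = -1·14 + 1·-12 + 1·1 + -1·-3 = -22
  a_8 = -1·-22 + 1·14 + 1·-12 + -1·1 = 23
  a_9 = -1·23 + 1·-22 + 1·14 + -1·-12 = -19
  a_10 = -1·-19 + 1·23 + 1·-22 + -1·14 = 6

-1,1,1,-1 ; 6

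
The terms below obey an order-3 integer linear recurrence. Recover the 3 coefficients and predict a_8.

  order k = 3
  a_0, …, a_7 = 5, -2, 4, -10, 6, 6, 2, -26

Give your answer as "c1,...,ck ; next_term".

  a_3 = -1·4 + -2·-2 + -2·5 = -10
  a_4 = -1·-10 + -2·4 + -2·-2 = 6
  a_5 = -1·6 + -2·-10 + -2·4 = 6
  a_6 = -1·6 + -2·6 + -2·-10 = 2
  a_7 = -1·2 + -2·6 + -2·6 = -26
  a_8 = -1·-26 + -2·2 + -2·6 = 10

-1,-2,-2 ; 10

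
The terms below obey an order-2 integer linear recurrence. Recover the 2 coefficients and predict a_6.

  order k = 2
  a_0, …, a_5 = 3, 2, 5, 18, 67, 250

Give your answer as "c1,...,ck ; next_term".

  a_2 = 4·2 + -1·3 = 5
  a_3 = 4·5 + -1·2 = 18
  a_4 = 4·18 + -1·5 = 67
  a_5 = 4·67 + -1·18 = 250
  a_6 = 4·250 + -1·67 = 933

4,-1 ; 933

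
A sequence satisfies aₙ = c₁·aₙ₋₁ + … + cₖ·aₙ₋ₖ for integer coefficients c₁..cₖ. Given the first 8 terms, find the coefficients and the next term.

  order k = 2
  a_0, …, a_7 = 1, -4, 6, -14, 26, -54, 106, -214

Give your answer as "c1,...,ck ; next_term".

-1,2 ; 426

  a_2 = -1·-4 + 2·1 = 6
  a_3 = -1·6 + 2·-4 = -14
  a_4 = -1·-14 + 2·6 = 26
  a_5 = -1·26 + 2·-14 = -54
  a_6 = -1·-54 + 2·26 = 106
  a_7 = -1·106 + 2·-54 = -214
  a_8 = -1·-214 + 2·106 = 426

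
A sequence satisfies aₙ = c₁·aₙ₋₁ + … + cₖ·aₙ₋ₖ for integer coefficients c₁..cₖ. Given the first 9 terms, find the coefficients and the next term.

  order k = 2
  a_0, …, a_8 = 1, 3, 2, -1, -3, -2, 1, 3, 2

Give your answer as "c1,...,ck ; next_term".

1,-1 ; -1

  a_2 = 1·3 + -1·1 = 2
  a_3 = 1·2 + -1·3 = -1
  a_4 = 1·-1 + -1·2 = -3
  a_5 = 1·-3 + -1·-1 = -2
  a_6 = 1·-2 + -1·-3 = 1
  a_7 = 1·1 + -1·-2 = 3
  a_8 = 1·3 + -1·1 = 2
  a_9 = 1·2 + -1·3 = -1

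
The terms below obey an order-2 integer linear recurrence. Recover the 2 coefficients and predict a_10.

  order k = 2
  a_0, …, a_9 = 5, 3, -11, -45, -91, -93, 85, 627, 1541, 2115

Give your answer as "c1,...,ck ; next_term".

  a_2 = 3·3 + -4·5 = -11
  a_3 = 3·-11 + -4·3 = -45
  a_4 = 3·-45 + -4·-11 = -91
  a_5 = 3·-91 + -4·-45 = -93
  a_6 = 3·-93 + -4·-91 = 85
  a_7 = 3·85 + -4·-93 = 627
  a_8 = 3·627 + -4·85 = 1541
  a_9 = 3·1541 + -4·627 = 2115
  a_10 = 3·2115 + -4·1541 = 181

3,-4 ; 181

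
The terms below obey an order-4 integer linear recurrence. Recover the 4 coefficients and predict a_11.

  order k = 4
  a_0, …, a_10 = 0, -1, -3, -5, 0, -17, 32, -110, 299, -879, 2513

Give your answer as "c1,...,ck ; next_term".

-2,3,1,-1 ; -7254

  a_4 = -2·-5 + 3·-3 + 1·-1 + -1·0 = 0
  a_5 = -2·0 + 3·-5 + 1·-3 + -1·-1 = -17
  a_6 = -2·-17 + 3·0 + 1·-5 + -1·-3 = 32
  a_7 = -2·32 + 3·-17 + 1·0 + -1·-5 = -110
  a_8 = -2·-110 + 3·32 + 1·-17 + -1·0 = 299
  a_9 = -2·299 + 3·-110 + 1·32 + -1·-17 = -879
  a_10 = -2·-879 + 3·299 + 1·-110 + -1·32 = 2513
  a_11 = -2·2513 + 3·-879 + 1·299 + -1·-110 = -7254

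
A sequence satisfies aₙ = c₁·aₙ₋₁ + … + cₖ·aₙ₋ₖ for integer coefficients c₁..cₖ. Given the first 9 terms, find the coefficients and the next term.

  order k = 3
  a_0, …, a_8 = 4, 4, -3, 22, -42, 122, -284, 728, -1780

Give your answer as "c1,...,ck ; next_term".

  a_3 = -2·-3 + 2·4 + 2·4 = 22
  a_4 = -2·22 + 2·-3 + 2·4 = -42
  a_5 = -2·-42 + 2·22 + 2·-3 = 122
  a_6 = -2·122 + 2·-42 + 2·22 = -284
  a_7 = -2·-284 + 2·122 + 2·-42 = 728
  a_8 = -2·728 + 2·-284 + 2·122 = -1780
  a_9 = -2·-1780 + 2·728 + 2·-284 = 4448

-2,2,2 ; 4448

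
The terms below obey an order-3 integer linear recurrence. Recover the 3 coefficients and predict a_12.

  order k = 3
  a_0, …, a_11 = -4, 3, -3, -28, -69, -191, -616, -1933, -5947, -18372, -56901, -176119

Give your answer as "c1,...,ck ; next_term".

  a_3 = 3·-3 + -1·3 + 4·-4 = -28
  a_4 = 3·-28 + -1·-3 + 4·3 = -69
  a_5 = 3·-69 + -1·-28 + 4·-3 = -191
  a_6 = 3·-191 + -1·-69 + 4·-28 = -616
  a_7 = 3·-616 + -1·-191 + 4·-69 = -1933
  a_8 = 3·-1933 + -1·-616 + 4·-191 = -5947
  a_9 = 3·-5947 + -1·-1933 + 4·-616 = -18372
  a_10 = 3·-18372 + -1·-5947 + 4·-1933 = -56901
  a_11 = 3·-56901 + -1·-18372 + 4·-5947 = -176119
  a_12 = 3·-176119 + -1·-56901 + 4·-18372 = -544944

3,-1,4 ; -544944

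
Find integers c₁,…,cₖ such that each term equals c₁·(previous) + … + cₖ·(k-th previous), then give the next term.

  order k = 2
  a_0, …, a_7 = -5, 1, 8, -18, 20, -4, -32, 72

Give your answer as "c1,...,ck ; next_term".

-2,-2 ; -80

  a_2 = -2·1 + -2·-5 = 8
  a_3 = -2·8 + -2·1 = -18
  a_4 = -2·-18 + -2·8 = 20
  a_5 = -2·20 + -2·-18 = -4
  a_6 = -2·-4 + -2·20 = -32
  a_7 = -2·-32 + -2·-4 = 72
  a_8 = -2·72 + -2·-32 = -80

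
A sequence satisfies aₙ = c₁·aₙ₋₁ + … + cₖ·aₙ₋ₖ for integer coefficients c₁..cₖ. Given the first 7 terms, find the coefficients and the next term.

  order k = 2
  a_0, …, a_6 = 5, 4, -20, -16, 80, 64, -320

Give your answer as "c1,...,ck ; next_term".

0,-4 ; -256

  a_2 = 0·4 + -4·5 = -20
  a_3 = 0·-20 + -4·4 = -16
  a_4 = 0·-16 + -4·-20 = 80
  a_5 = 0·80 + -4·-16 = 64
  a_6 = 0·64 + -4·80 = -320
  a_7 = 0·-320 + -4·64 = -256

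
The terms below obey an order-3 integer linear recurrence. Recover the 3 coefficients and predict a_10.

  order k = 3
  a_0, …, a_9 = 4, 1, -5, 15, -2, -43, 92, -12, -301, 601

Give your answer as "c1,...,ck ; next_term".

-1,-2,3 ; -35

  a_3 = -1·-5 + -2·1 + 3·4 = 15
  a_4 = -1·15 + -2·-5 + 3·1 = -2
  a_5 = -1·-2 + -2·15 + 3·-5 = -43
  a_6 = -1·-43 + -2·-2 + 3·15 = 92
  a_7 = -1·92 + -2·-43 + 3·-2 = -12
  a_8 = -1·-12 + -2·92 + 3·-43 = -301
  a_9 = -1·-301 + -2·-12 + 3·92 = 601
  a_10 = -1·601 + -2·-301 + 3·-12 = -35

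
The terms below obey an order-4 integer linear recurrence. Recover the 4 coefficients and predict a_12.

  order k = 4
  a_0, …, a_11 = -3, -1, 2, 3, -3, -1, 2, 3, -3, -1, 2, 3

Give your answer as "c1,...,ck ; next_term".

0,0,0,1 ; -3

  a_4 = 0·3 + 0·2 + 0·-1 + 1·-3 = -3
  a_5 = 0·-3 + 0·3 + 0·2 + 1·-1 = -1
  a_6 = 0·-1 + 0·-3 + 0·3 + 1·2 = 2
  a_7 = 0·2 + 0·-1 + 0·-3 + 1·3 = 3
  a_8 = 0·3 + 0·2 + 0·-1 + 1·-3 = -3
  a_9 = 0·-3 + 0·3 + 0·2 + 1·-1 = -1
  a_10 = 0·-1 + 0·-3 + 0·3 + 1·2 = 2
  a_11 = 0·2 + 0·-1 + 0·-3 + 1·3 = 3
  a_12 = 0·3 + 0·2 + 0·-1 + 1·-3 = -3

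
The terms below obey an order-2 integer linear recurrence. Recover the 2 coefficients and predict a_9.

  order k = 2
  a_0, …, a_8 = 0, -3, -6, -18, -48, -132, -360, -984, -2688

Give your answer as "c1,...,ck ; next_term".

  a_2 = 2·-3 + 2·0 = -6
  a_3 = 2·-6 + 2·-3 = -18
  a_4 = 2·-18 + 2·-6 = -48
  a_5 = 2·-48 + 2·-18 = -132
  a_6 = 2·-132 + 2·-48 = -360
  a_7 = 2·-360 + 2·-132 = -984
  a_8 = 2·-984 + 2·-360 = -2688
  a_9 = 2·-2688 + 2·-984 = -7344

2,2 ; -7344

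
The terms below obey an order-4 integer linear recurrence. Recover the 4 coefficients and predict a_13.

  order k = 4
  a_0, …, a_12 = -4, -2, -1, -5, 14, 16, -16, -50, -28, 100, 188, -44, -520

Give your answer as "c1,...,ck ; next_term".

0,-2,-2,-2 ; -488

  a_4 = 0·-5 + -2·-1 + -2·-2 + -2·-4 = 14
  a_5 = 0·14 + -2·-5 + -2·-1 + -2·-2 = 16
  a_6 = 0·16 + -2·14 + -2·-5 + -2·-1 = -16
  a_7 = 0·-16 + -2·16 + -2·14 + -2·-5 = -50
  a_8 = 0·-50 + -2·-16 + -2·16 + -2·14 = -28
  a_9 = 0·-28 + -2·-50 + -2·-16 + -2·16 = 100
  a_10 = 0·100 + -2·-28 + -2·-50 + -2·-16 = 188
  a_11 = 0·188 + -2·100 + -2·-28 + -2·-50 = -44
  a_12 = 0·-44 + -2·188 + -2·100 + -2·-28 = -520
  a_13 = 0·-520 + -2·-44 + -2·188 + -2·100 = -488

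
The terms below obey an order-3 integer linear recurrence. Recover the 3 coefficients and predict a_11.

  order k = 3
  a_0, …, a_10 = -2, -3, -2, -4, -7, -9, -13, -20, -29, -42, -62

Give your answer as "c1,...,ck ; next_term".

  a_3 = 1·-2 + 0·-3 + 1·-2 = -4
  a_4 = 1·-4 + 0·-2 + 1·-3 = -7
  a_5 = 1·-7 + 0·-4 + 1·-2 = -9
  a_6 = 1·-9 + 0·-7 + 1·-4 = -13
  a_7 = 1·-13 + 0·-9 + 1·-7 = -20
  a_8 = 1·-20 + 0·-13 + 1·-9 = -29
  a_9 = 1·-29 + 0·-20 + 1·-13 = -42
  a_10 = 1·-42 + 0·-29 + 1·-20 = -62
  a_11 = 1·-62 + 0·-42 + 1·-29 = -91

1,0,1 ; -91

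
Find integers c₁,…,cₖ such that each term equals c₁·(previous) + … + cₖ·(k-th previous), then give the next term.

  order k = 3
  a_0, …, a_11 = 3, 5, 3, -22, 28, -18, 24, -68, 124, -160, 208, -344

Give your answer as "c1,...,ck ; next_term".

-2,-2,-2 ; 592

  a_3 = -2·3 + -2·5 + -2·3 = -22
  a_4 = -2·-22 + -2·3 + -2·5 = 28
  a_5 = -2·28 + -2·-22 + -2·3 = -18
  a_6 = -2·-18 + -2·28 + -2·-22 = 24
  a_7 = -2·24 + -2·-18 + -2·28 = -68
  a_8 = -2·-68 + -2·24 + -2·-18 = 124
  a_9 = -2·124 + -2·-68 + -2·24 = -160
  a_10 = -2·-160 + -2·124 + -2·-68 = 208
  a_11 = -2·208 + -2·-160 + -2·124 = -344
  a_12 = -2·-344 + -2·208 + -2·-160 = 592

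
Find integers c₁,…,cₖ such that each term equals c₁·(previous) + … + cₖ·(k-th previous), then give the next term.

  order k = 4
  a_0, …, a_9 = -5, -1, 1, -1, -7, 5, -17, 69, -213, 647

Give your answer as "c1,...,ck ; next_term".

-2,2,-4,3 ; -2047

  a_4 = -2·-1 + 2·1 + -4·-1 + 3·-5 = -7
  a_5 = -2·-7 + 2·-1 + -4·1 + 3·-1 = 5
  a_6 = -2·5 + 2·-7 + -4·-1 + 3·1 = -17
  a_7 = -2·-17 + 2·5 + -4·-7 + 3·-1 = 69
  a_8 = -2·69 + 2·-17 + -4·5 + 3·-7 = -213
  a_9 = -2·-213 + 2·69 + -4·-17 + 3·5 = 647
  a_10 = -2·647 + 2·-213 + -4·69 + 3·-17 = -2047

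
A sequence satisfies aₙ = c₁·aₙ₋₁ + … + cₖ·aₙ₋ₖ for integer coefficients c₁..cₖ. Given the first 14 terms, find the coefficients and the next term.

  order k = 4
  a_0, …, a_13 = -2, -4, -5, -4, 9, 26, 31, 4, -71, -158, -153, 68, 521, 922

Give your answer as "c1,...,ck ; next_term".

  a_4 = 1·-4 + -1·-5 + -1·-4 + -2·-2 = 9
  a_5 = 1·9 + -1·-4 + -1·-5 + -2·-4 = 26
  a_6 = 1·26 + -1·9 + -1·-4 + -2·-5 = 31
  a_7 = 1·31 + -1·26 + -1·9 + -2·-4 = 4
  a_8 = 1·4 + -1·31 + -1·26 + -2·9 = -71
  a_9 = 1·-71 + -1·4 + -1·31 + -2·26 = -158
  a_10 = 1·-158 + -1·-71 + -1·4 + -2·31 = -153
  a_11 = 1·-153 + -1·-158 + -1·-71 + -2·4 = 68
  a_12 = 1·68 + -1·-153 + -1·-158 + -2·-71 = 521
  a_13 = 1·521 + -1·68 + -1·-153 + -2·-158 = 922
  a_14 = 1·922 + -1·521 + -1·68 + -2·-153 = 639

1,-1,-1,-2 ; 639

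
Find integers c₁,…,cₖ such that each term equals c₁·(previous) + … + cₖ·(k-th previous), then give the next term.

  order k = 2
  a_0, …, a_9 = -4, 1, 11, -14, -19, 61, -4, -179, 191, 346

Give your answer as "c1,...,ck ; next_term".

-1,-3 ; -919

  a_2 = -1·1 + -3·-4 = 11
  a_3 = -1·11 + -3·1 = -14
  a_4 = -1·-14 + -3·11 = -19
  a_5 = -1·-19 + -3·-14 = 61
  a_6 = -1·61 + -3·-19 = -4
  a_7 = -1·-4 + -3·61 = -179
  a_8 = -1·-179 + -3·-4 = 191
  a_9 = -1·191 + -3·-179 = 346
  a_10 = -1·346 + -3·191 = -919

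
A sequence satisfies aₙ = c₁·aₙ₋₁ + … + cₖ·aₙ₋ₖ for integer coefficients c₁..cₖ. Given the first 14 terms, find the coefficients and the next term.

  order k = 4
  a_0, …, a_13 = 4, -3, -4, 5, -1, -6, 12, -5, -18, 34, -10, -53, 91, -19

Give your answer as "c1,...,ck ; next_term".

  a_4 = -1·5 + -2·-4 + 0·-3 + -1·4 = -1
  a_5 = -1·-1 + -2·5 + 0·-4 + -1·-3 = -6
  a_6 = -1·-6 + -2·-1 + 0·5 + -1·-4 = 12
  a_7 = -1·12 + -2·-6 + 0·-1 + -1·5 = -5
  a_8 = -1·-5 + -2·12 + 0·-6 + -1·-1 = -18
  a_9 = -1·-18 + -2·-5 + 0·12 + -1·-6 = 34
  a_10 = -1·34 + -2·-18 + 0·-5 + -1·12 = -10
  a_11 = -1·-10 + -2·34 + 0·-18 + -1·-5 = -53
  a_12 = -1·-53 + -2·-10 + 0·34 + -1·-18 = 91
  a_13 = -1·91 + -2·-53 + 0·-10 + -1·34 = -19
  a_14 = -1·-19 + -2·91 + 0·-53 + -1·-10 = -153

-1,-2,0,-1 ; -153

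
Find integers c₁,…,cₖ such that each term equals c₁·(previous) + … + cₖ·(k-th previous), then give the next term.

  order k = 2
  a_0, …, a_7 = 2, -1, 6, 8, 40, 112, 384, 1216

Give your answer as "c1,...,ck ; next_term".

  a_2 = 2·-1 + 4·2 = 6
  a_3 = 2·6 + 4·-1 = 8
  a_4 = 2·8 + 4·6 = 40
  a_5 = 2·40 + 4·8 = 112
  a_6 = 2·112 + 4·40 = 384
  a_7 = 2·384 + 4·112 = 1216
  a_8 = 2·1216 + 4·384 = 3968

2,4 ; 3968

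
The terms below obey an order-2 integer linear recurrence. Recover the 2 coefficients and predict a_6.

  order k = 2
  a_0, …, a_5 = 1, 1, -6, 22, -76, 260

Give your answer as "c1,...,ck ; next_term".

  a_2 = -4·1 + -2·1 = -6
  a_3 = -4·-6 + -2·1 = 22
  a_4 = -4·22 + -2·-6 = -76
  a_5 = -4·-76 + -2·22 = 260
  a_6 = -4·260 + -2·-76 = -888

-4,-2 ; -888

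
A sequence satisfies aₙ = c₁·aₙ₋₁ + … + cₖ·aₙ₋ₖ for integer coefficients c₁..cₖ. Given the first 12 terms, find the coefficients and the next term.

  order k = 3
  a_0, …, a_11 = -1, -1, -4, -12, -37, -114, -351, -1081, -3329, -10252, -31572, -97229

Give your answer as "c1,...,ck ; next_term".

2,3,1 ; -299426

  a_3 = 2·-4 + 3·-1 + 1·-1 = -12
  a_4 = 2·-12 + 3·-4 + 1·-1 = -37
  a_5 = 2·-37 + 3·-12 + 1·-4 = -114
  a_6 = 2·-114 + 3·-37 + 1·-12 = -351
  a_7 = 2·-351 + 3·-114 + 1·-37 = -1081
  a_8 = 2·-1081 + 3·-351 + 1·-114 = -3329
  a_9 = 2·-3329 + 3·-1081 + 1·-351 = -10252
  a_10 = 2·-10252 + 3·-3329 + 1·-1081 = -31572
  a_11 = 2·-31572 + 3·-10252 + 1·-3329 = -97229
  a_12 = 2·-97229 + 3·-31572 + 1·-10252 = -299426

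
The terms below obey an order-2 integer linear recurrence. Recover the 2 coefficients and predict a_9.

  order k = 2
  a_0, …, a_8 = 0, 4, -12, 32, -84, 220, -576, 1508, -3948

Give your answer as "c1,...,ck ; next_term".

-3,-1 ; 10336

  a_2 = -3·4 + -1·0 = -12
  a_3 = -3·-12 + -1·4 = 32
  a_4 = -3·32 + -1·-12 = -84
  a_5 = -3·-84 + -1·32 = 220
  a_6 = -3·220 + -1·-84 = -576
  a_7 = -3·-576 + -1·220 = 1508
  a_8 = -3·1508 + -1·-576 = -3948
  a_9 = -3·-3948 + -1·1508 = 10336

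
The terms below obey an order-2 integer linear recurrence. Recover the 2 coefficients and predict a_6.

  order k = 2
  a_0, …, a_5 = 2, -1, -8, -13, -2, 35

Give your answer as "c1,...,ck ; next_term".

  a_2 = 2·-1 + -3·2 = -8
  a_3 = 2·-8 + -3·-1 = -13
  a_4 = 2·-13 + -3·-8 = -2
  a_5 = 2·-2 + -3·-13 = 35
  a_6 = 2·35 + -3·-2 = 76

2,-3 ; 76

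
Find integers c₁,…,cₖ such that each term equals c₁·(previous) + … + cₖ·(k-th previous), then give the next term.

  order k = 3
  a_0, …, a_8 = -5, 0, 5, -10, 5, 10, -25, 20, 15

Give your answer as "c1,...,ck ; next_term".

  a_3 = -1·5 + -1·0 + 1·-5 = -10
  a_4 = -1·-10 + -1·5 + 1·0 = 5
  a_5 = -1·5 + -1·-10 + 1·5 = 10
  a_6 = -1·10 + -1·5 + 1·-10 = -25
  a_7 = -1·-25 + -1·10 + 1·5 = 20
  a_8 = -1·20 + -1·-25 + 1·10 = 15
  a_9 = -1·15 + -1·20 + 1·-25 = -60

-1,-1,1 ; -60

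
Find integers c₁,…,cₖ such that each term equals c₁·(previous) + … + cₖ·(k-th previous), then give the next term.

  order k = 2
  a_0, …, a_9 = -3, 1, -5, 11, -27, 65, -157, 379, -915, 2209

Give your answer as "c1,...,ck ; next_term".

  a_2 = -2·1 + 1·-3 = -5
  a_3 = -2·-5 + 1·1 = 11
  a_4 = -2·11 + 1·-5 = -27
  a_5 = -2·-27 + 1·11 = 65
  a_6 = -2·65 + 1·-27 = -157
  a_7 = -2·-157 + 1·65 = 379
  a_8 = -2·379 + 1·-157 = -915
  a_9 = -2·-915 + 1·379 = 2209
  a_10 = -2·2209 + 1·-915 = -5333

-2,1 ; -5333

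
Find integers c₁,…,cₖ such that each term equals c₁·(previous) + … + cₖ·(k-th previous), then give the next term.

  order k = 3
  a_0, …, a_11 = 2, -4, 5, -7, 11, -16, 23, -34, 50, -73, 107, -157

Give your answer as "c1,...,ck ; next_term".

  a_3 = -1·5 + 0·-4 + -1·2 = -7
  a_4 = -1·-7 + 0·5 + -1·-4 = 11
  a_5 = -1·11 + 0·-7 + -1·5 = -16
  a_6 = -1·-16 + 0·11 + -1·-7 = 23
  a_7 = -1·23 + 0·-16 + -1·11 = -34
  a_8 = -1·-34 + 0·23 + -1·-16 = 50
  a_9 = -1·50 + 0·-34 + -1·23 = -73
  a_10 = -1·-73 + 0·50 + -1·-34 = 107
  a_11 = -1·107 + 0·-73 + -1·50 = -157
  a_12 = -1·-157 + 0·107 + -1·-73 = 230

-1,0,-1 ; 230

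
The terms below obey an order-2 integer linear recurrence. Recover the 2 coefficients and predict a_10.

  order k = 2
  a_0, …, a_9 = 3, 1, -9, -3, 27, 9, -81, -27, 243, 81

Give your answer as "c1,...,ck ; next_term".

0,-3 ; -729

  a_2 = 0·1 + -3·3 = -9
  a_3 = 0·-9 + -3·1 = -3
  a_4 = 0·-3 + -3·-9 = 27
  a_5 = 0·27 + -3·-3 = 9
  a_6 = 0·9 + -3·27 = -81
  a_7 = 0·-81 + -3·9 = -27
  a_8 = 0·-27 + -3·-81 = 243
  a_9 = 0·243 + -3·-27 = 81
  a_10 = 0·81 + -3·243 = -729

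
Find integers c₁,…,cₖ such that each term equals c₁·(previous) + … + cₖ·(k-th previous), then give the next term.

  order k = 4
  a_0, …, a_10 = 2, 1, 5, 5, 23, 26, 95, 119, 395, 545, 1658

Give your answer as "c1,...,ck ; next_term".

1,3,-3,3 ; 2465

  a_4 = 1·5 + 3·5 + -3·1 + 3·2 = 23
  a_5 = 1·23 + 3·5 + -3·5 + 3·1 = 26
  a_6 = 1·26 + 3·23 + -3·5 + 3·5 = 95
  a_7 = 1·95 + 3·26 + -3·23 + 3·5 = 119
  a_8 = 1·119 + 3·95 + -3·26 + 3·23 = 395
  a_9 = 1·395 + 3·119 + -3·95 + 3·26 = 545
  a_10 = 1·545 + 3·395 + -3·119 + 3·95 = 1658
  a_11 = 1·1658 + 3·545 + -3·395 + 3·119 = 2465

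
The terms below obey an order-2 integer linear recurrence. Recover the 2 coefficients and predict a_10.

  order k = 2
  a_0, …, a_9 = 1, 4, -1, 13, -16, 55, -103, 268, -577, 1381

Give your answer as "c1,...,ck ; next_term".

-1,3 ; -3112

  a_2 = -1·4 + 3·1 = -1
  a_3 = -1·-1 + 3·4 = 13
  a_4 = -1·13 + 3·-1 = -16
  a_5 = -1·-16 + 3·13 = 55
  a_6 = -1·55 + 3·-16 = -103
  a_7 = -1·-103 + 3·55 = 268
  a_8 = -1·268 + 3·-103 = -577
  a_9 = -1·-577 + 3·268 = 1381
  a_10 = -1·1381 + 3·-577 = -3112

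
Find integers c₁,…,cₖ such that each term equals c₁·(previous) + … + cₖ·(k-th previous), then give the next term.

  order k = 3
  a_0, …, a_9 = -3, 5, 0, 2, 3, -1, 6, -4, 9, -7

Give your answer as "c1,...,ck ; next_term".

  a_3 = -1·0 + 1·5 + 1·-3 = 2
  a_4 = -1·2 + 1·0 + 1·5 = 3
  a_5 = -1·3 + 1·2 + 1·0 = -1
  a_6 = -1·-1 + 1·3 + 1·2 = 6
  a_7 = -1·6 + 1·-1 + 1·3 = -4
  a_8 = -1·-4 + 1·6 + 1·-1 = 9
  a_9 = -1·9 + 1·-4 + 1·6 = -7
  a_10 = -1·-7 + 1·9 + 1·-4 = 12

-1,1,1 ; 12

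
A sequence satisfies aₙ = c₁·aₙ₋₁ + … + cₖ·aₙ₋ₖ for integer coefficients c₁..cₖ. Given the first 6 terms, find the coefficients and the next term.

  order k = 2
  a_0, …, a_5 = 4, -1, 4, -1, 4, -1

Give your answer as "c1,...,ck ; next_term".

0,1 ; 4

  a_2 = 0·-1 + 1·4 = 4
  a_3 = 0·4 + 1·-1 = -1
  a_4 = 0·-1 + 1·4 = 4
  a_5 = 0·4 + 1·-1 = -1
  a_6 = 0·-1 + 1·4 = 4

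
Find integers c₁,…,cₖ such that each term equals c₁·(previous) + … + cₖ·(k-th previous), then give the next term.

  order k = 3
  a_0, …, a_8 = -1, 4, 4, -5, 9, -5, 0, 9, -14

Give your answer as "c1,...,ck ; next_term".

-1,0,1 ; 14

  a_3 = -1·4 + 0·4 + 1·-1 = -5
  a_4 = -1·-5 + 0·4 + 1·4 = 9
  a_5 = -1·9 + 0·-5 + 1·4 = -5
  a_6 = -1·-5 + 0·9 + 1·-5 = 0
  a_7 = -1·0 + 0·-5 + 1·9 = 9
  a_8 = -1·9 + 0·0 + 1·-5 = -14
  a_9 = -1·-14 + 0·9 + 1·0 = 14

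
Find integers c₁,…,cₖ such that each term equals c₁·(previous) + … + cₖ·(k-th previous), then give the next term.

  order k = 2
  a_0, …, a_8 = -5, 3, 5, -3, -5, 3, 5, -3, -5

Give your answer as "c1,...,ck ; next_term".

0,-1 ; 3

  a_2 = 0·3 + -1·-5 = 5
  a_3 = 0·5 + -1·3 = -3
  a_4 = 0·-3 + -1·5 = -5
  a_5 = 0·-5 + -1·-3 = 3
  a_6 = 0·3 + -1·-5 = 5
  a_7 = 0·5 + -1·3 = -3
  a_8 = 0·-3 + -1·5 = -5
  a_9 = 0·-5 + -1·-3 = 3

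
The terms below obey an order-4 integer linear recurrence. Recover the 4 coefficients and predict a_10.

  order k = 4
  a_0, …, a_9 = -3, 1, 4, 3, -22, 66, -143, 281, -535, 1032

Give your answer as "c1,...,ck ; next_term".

  a_4 = -3·3 + -2·4 + 1·1 + 2·-3 = -22
  a_5 = -3·-22 + -2·3 + 1·4 + 2·1 = 66
  a_6 = -3·66 + -2·-22 + 1·3 + 2·4 = -143
  a_7 = -3·-143 + -2·66 + 1·-22 + 2·3 = 281
  a_8 = -3·281 + -2·-143 + 1·66 + 2·-22 = -535
  a_9 = -3·-535 + -2·281 + 1·-143 + 2·66 = 1032
  a_10 = -3·1032 + -2·-535 + 1·281 + 2·-143 = -2031

-3,-2,1,2 ; -2031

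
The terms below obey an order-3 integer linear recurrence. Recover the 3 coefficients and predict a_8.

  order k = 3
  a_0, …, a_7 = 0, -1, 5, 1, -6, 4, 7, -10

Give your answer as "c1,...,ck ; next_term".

0,-1,1 ; -3

  a_3 = 0·5 + -1·-1 + 1·0 = 1
  a_4 = 0·1 + -1·5 + 1·-1 = -6
  a_5 = 0·-6 + -1·1 + 1·5 = 4
  a_6 = 0·4 + -1·-6 + 1·1 = 7
  a_7 = 0·7 + -1·4 + 1·-6 = -10
  a_8 = 0·-10 + -1·7 + 1·4 = -3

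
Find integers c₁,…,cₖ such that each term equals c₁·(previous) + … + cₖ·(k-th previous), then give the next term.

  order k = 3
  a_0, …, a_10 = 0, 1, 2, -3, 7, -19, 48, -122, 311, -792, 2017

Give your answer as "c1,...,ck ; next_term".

  a_3 = -2·2 + 1·1 + -1·0 = -3
  a_4 = -2·-3 + 1·2 + -1·1 = 7
  a_5 = -2·7 + 1·-3 + -1·2 = -19
  a_6 = -2·-19 + 1·7 + -1·-3 = 48
  a_7 = -2·48 + 1·-19 + -1·7 = -122
  a_8 = -2·-122 + 1·48 + -1·-19 = 311
  a_9 = -2·311 + 1·-122 + -1·48 = -792
  a_10 = -2·-792 + 1·311 + -1·-122 = 2017
  a_11 = -2·2017 + 1·-792 + -1·311 = -5137

-2,1,-1 ; -5137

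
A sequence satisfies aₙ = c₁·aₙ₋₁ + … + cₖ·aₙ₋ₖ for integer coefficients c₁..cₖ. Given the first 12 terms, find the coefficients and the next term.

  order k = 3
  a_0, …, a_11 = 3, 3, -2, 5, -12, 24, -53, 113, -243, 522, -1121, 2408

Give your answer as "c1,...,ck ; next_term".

  a_3 = -1·-2 + 2·3 + -1·3 = 5
  a_4 = -1·5 + 2·-2 + -1·3 = -12
  a_5 = -1·-12 + 2·5 + -1·-2 = 24
  a_6 = -1·24 + 2·-12 + -1·5 = -53
  a_7 = -1·-53 + 2·24 + -1·-12 = 113
  a_8 = -1·113 + 2·-53 + -1·24 = -243
  a_9 = -1·-243 + 2·113 + -1·-53 = 522
  a_10 = -1·522 + 2·-243 + -1·113 = -1121
  a_11 = -1·-1121 + 2·522 + -1·-243 = 2408
  a_12 = -1·2408 + 2·-1121 + -1·522 = -5172

-1,2,-1 ; -5172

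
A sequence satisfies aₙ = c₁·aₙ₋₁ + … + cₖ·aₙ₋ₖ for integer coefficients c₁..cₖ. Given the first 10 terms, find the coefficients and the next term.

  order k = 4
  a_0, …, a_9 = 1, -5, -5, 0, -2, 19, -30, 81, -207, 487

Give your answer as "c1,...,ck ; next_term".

-2,1,-1,-2 ; -1202

  a_4 = -2·0 + 1·-5 + -1·-5 + -2·1 = -2
  a_5 = -2·-2 + 1·0 + -1·-5 + -2·-5 = 19
  a_6 = -2·19 + 1·-2 + -1·0 + -2·-5 = -30
  a_7 = -2·-30 + 1·19 + -1·-2 + -2·0 = 81
  a_8 = -2·81 + 1·-30 + -1·19 + -2·-2 = -207
  a_9 = -2·-207 + 1·81 + -1·-30 + -2·19 = 487
  a_10 = -2·487 + 1·-207 + -1·81 + -2·-30 = -1202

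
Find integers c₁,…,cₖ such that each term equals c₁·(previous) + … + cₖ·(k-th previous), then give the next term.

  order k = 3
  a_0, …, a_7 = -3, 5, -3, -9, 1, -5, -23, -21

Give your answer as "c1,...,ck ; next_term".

  a_3 = 1·-3 + 0·5 + 2·-3 = -9
  a_4 = 1·-9 + 0·-3 + 2·5 = 1
  a_5 = 1·1 + 0·-9 + 2·-3 = -5
  a_6 = 1·-5 + 0·1 + 2·-9 = -23
  a_7 = 1·-23 + 0·-5 + 2·1 = -21
  a_8 = 1·-21 + 0·-23 + 2·-5 = -31

1,0,2 ; -31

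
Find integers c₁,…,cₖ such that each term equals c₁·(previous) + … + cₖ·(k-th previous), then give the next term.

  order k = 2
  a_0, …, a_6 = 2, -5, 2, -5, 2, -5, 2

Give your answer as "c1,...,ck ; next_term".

  a_2 = 0·-5 + 1·2 = 2
  a_3 = 0·2 + 1·-5 = -5
  a_4 = 0·-5 + 1·2 = 2
  a_5 = 0·2 + 1·-5 = -5
  a_6 = 0·-5 + 1·2 = 2
  a_7 = 0·2 + 1·-5 = -5

0,1 ; -5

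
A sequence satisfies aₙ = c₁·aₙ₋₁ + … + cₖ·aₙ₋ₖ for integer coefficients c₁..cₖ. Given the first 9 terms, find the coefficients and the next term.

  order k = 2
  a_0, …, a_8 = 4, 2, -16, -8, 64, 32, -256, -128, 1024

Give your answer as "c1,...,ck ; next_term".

  a_2 = 0·2 + -4·4 = -16
  a_3 = 0·-16 + -4·2 = -8
  a_4 = 0·-8 + -4·-16 = 64
  a_5 = 0·64 + -4·-8 = 32
  a_6 = 0·32 + -4·64 = -256
  a_7 = 0·-256 + -4·32 = -128
  a_8 = 0·-128 + -4·-256 = 1024
  a_9 = 0·1024 + -4·-128 = 512

0,-4 ; 512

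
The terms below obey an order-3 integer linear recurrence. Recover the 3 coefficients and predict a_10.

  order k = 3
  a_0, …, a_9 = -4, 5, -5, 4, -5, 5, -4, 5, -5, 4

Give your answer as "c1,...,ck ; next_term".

  a_3 = 0·-5 + 0·5 + -1·-4 = 4
  a_4 = 0·4 + 0·-5 + -1·5 = -5
  a_5 = 0·-5 + 0·4 + -1·-5 = 5
  a_6 = 0·5 + 0·-5 + -1·4 = -4
  a_7 = 0·-4 + 0·5 + -1·-5 = 5
  a_8 = 0·5 + 0·-4 + -1·5 = -5
  a_9 = 0·-5 + 0·5 + -1·-4 = 4
  a_10 = 0·4 + 0·-5 + -1·5 = -5

0,0,-1 ; -5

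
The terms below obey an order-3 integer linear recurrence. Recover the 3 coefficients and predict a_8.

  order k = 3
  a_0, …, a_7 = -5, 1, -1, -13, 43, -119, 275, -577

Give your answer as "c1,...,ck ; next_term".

  a_3 = -3·-1 + -1·1 + 3·-5 = -13
  a_4 = -3·-13 + -1·-1 + 3·1 = 43
  a_5 = -3·43 + -1·-13 + 3·-1 = -119
  a_6 = -3·-119 + -1·43 + 3·-13 = 275
  a_7 = -3·275 + -1·-119 + 3·43 = -577
  a_8 = -3·-577 + -1·275 + 3·-119 = 1099

-3,-1,3 ; 1099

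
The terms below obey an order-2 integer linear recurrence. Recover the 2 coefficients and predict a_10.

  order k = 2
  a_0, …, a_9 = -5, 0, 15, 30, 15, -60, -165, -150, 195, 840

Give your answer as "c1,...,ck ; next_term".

2,-3 ; 1095

  a_2 = 2·0 + -3·-5 = 15
  a_3 = 2·15 + -3·0 = 30
  a_4 = 2·30 + -3·15 = 15
  a_5 = 2·15 + -3·30 = -60
  a_6 = 2·-60 + -3·15 = -165
  a_7 = 2·-165 + -3·-60 = -150
  a_8 = 2·-150 + -3·-165 = 195
  a_9 = 2·195 + -3·-150 = 840
  a_10 = 2·840 + -3·195 = 1095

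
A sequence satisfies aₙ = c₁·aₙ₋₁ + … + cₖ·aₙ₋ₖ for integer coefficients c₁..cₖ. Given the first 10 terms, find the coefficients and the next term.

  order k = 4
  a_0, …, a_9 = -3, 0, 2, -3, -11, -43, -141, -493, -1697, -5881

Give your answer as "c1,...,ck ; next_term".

3,2,-2,2 ; -20333

  a_4 = 3·-3 + 2·2 + -2·0 + 2·-3 = -11
  a_5 = 3·-11 + 2·-3 + -2·2 + 2·0 = -43
  a_6 = 3·-43 + 2·-11 + -2·-3 + 2·2 = -141
  a_7 = 3·-141 + 2·-43 + -2·-11 + 2·-3 = -493
  a_8 = 3·-493 + 2·-141 + -2·-43 + 2·-11 = -1697
  a_9 = 3·-1697 + 2·-493 + -2·-141 + 2·-43 = -5881
  a_10 = 3·-5881 + 2·-1697 + -2·-493 + 2·-141 = -20333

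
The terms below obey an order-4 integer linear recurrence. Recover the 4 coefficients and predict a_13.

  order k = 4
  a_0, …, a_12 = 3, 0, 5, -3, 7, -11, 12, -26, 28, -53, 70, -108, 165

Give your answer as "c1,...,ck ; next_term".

0,2,-1,-1 ; -233

  a_4 = 0·-3 + 2·5 + -1·0 + -1·3 = 7
  a_5 = 0·7 + 2·-3 + -1·5 + -1·0 = -11
  a_6 = 0·-11 + 2·7 + -1·-3 + -1·5 = 12
  a_7 = 0·12 + 2·-11 + -1·7 + -1·-3 = -26
  a_8 = 0·-26 + 2·12 + -1·-11 + -1·7 = 28
  a_9 = 0·28 + 2·-26 + -1·12 + -1·-11 = -53
  a_10 = 0·-53 + 2·28 + -1·-26 + -1·12 = 70
  a_11 = 0·70 + 2·-53 + -1·28 + -1·-26 = -108
  a_12 = 0·-108 + 2·70 + -1·-53 + -1·28 = 165
  a_13 = 0·165 + 2·-108 + -1·70 + -1·-53 = -233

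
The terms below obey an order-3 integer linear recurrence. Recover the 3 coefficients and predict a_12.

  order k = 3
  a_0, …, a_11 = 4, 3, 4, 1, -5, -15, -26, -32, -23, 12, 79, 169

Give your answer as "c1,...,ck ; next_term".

  a_3 = 2·4 + -1·3 + -1·4 = 1
  a_4 = 2·1 + -1·4 + -1·3 = -5
  a_5 = 2·-5 + -1·1 + -1·4 = -15
  a_6 = 2·-15 + -1·-5 + -1·1 = -26
  a_7 = 2·-26 + -1·-15 + -1·-5 = -32
  a_8 = 2·-32 + -1·-26 + -1·-15 = -23
  a_9 = 2·-23 + -1·-32 + -1·-26 = 12
  a_10 = 2·12 + -1·-23 + -1·-32 = 79
  a_11 = 2·79 + -1·12 + -1·-23 = 169
  a_12 = 2·169 + -1·79 + -1·12 = 247

2,-1,-1 ; 247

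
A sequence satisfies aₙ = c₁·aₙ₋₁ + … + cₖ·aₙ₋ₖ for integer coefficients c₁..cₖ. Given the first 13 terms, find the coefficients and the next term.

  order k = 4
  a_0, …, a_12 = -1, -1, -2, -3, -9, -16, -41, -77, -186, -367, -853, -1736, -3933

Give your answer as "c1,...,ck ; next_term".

1,3,-2,2 ; -8169

  a_4 = 1·-3 + 3·-2 + -2·-1 + 2·-1 = -9
  a_5 = 1·-9 + 3·-3 + -2·-2 + 2·-1 = -16
  a_6 = 1·-16 + 3·-9 + -2·-3 + 2·-2 = -41
  a_7 = 1·-41 + 3·-16 + -2·-9 + 2·-3 = -77
  a_8 = 1·-77 + 3·-41 + -2·-16 + 2·-9 = -186
  a_9 = 1·-186 + 3·-77 + -2·-41 + 2·-16 = -367
  a_10 = 1·-367 + 3·-186 + -2·-77 + 2·-41 = -853
  a_11 = 1·-853 + 3·-367 + -2·-186 + 2·-77 = -1736
  a_12 = 1·-1736 + 3·-853 + -2·-367 + 2·-186 = -3933
  a_13 = 1·-3933 + 3·-1736 + -2·-853 + 2·-367 = -8169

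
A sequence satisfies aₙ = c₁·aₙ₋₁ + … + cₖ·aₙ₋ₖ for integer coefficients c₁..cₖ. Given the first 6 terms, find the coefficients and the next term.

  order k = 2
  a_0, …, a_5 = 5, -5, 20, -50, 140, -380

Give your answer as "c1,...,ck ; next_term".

-2,2 ; 1040

  a_2 = -2·-5 + 2·5 = 20
  a_3 = -2·20 + 2·-5 = -50
  a_4 = -2·-50 + 2·20 = 140
  a_5 = -2·140 + 2·-50 = -380
  a_6 = -2·-380 + 2·140 = 1040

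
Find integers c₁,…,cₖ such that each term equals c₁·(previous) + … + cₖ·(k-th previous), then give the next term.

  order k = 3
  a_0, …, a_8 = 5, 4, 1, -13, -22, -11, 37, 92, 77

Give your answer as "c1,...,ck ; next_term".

1,-1,-2 ; -89

  a_3 = 1·1 + -1·4 + -2·5 = -13
  a_4 = 1·-13 + -1·1 + -2·4 = -22
  a_5 = 1·-22 + -1·-13 + -2·1 = -11
  a_6 = 1·-11 + -1·-22 + -2·-13 = 37
  a_7 = 1·37 + -1·-11 + -2·-22 = 92
  a_8 = 1·92 + -1·37 + -2·-11 = 77
  a_9 = 1·77 + -1·92 + -2·37 = -89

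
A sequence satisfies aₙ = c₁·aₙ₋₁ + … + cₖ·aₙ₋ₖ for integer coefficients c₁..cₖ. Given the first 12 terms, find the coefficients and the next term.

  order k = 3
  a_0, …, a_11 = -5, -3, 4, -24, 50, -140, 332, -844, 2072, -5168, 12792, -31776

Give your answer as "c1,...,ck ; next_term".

  a_3 = -2·4 + 2·-3 + 2·-5 = -24
  a_4 = -2·-24 + 2·4 + 2·-3 = 50
  a_5 = -2·50 + 2·-24 + 2·4 = -140
  a_6 = -2·-140 + 2·50 + 2·-24 = 332
  a_7 = -2·332 + 2·-140 + 2·50 = -844
  a_8 = -2·-844 + 2·332 + 2·-140 = 2072
  a_9 = -2·2072 + 2·-844 + 2·332 = -5168
  a_10 = -2·-5168 + 2·2072 + 2·-844 = 12792
  a_11 = -2·12792 + 2·-5168 + 2·2072 = -31776
  a_12 = -2·-31776 + 2·12792 + 2·-5168 = 78800

-2,2,2 ; 78800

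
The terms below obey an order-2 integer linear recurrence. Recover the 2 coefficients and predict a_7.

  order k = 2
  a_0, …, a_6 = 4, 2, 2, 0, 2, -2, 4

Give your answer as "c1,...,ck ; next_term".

  a_2 = -1·2 + 1·4 = 2
  a_3 = -1·2 + 1·2 = 0
  a_4 = -1·0 + 1·2 = 2
  a_5 = -1·2 + 1·0 = -2
  a_6 = -1·-2 + 1·2 = 4
  a_7 = -1·4 + 1·-2 = -6

-1,1 ; -6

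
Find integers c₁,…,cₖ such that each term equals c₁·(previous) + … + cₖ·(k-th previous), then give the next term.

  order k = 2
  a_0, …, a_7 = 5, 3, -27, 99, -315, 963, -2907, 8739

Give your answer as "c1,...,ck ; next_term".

  a_2 = -4·3 + -3·5 = -27
  a_3 = -4·-27 + -3·3 = 99
  a_4 = -4·99 + -3·-27 = -315
  a_5 = -4·-315 + -3·99 = 963
  a_6 = -4·963 + -3·-315 = -2907
  a_7 = -4·-2907 + -3·963 = 8739
  a_8 = -4·8739 + -3·-2907 = -26235

-4,-3 ; -26235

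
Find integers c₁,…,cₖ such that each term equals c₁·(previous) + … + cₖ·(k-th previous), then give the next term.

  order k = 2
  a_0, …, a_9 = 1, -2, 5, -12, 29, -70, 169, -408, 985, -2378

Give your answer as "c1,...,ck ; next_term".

  a_2 = -2·-2 + 1·1 = 5
  a_3 = -2·5 + 1·-2 = -12
  a_4 = -2·-12 + 1·5 = 29
  a_5 = -2·29 + 1·-12 = -70
  a_6 = -2·-70 + 1·29 = 169
  a_7 = -2·169 + 1·-70 = -408
  a_8 = -2·-408 + 1·169 = 985
  a_9 = -2·985 + 1·-408 = -2378
  a_10 = -2·-2378 + 1·985 = 5741

-2,1 ; 5741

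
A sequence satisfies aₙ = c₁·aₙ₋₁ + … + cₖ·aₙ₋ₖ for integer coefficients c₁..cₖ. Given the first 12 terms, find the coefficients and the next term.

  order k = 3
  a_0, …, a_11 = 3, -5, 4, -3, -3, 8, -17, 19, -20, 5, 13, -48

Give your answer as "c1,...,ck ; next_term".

  a_3 = -1·4 + 1·-5 + 2·3 = -3
  a_4 = -1·-3 + 1·4 + 2·-5 = -3
  a_5 = -1·-3 + 1·-3 + 2·4 = 8
  a_6 = -1·8 + 1·-3 + 2·-3 = -17
  a_7 = -1·-17 + 1·8 + 2·-3 = 19
  a_8 = -1·19 + 1·-17 + 2·8 = -20
  a_9 = -1·-20 + 1·19 + 2·-17 = 5
  a_10 = -1·5 + 1·-20 + 2·19 = 13
  a_11 = -1·13 + 1·5 + 2·-20 = -48
  a_12 = -1·-48 + 1·13 + 2·5 = 71

-1,1,2 ; 71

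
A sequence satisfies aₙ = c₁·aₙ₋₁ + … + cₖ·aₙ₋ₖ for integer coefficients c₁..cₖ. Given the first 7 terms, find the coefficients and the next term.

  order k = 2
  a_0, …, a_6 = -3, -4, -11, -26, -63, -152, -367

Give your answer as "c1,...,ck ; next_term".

2,1 ; -886

  a_2 = 2·-4 + 1·-3 = -11
  a_3 = 2·-11 + 1·-4 = -26
  a_4 = 2·-26 + 1·-11 = -63
  a_5 = 2·-63 + 1·-26 = -152
  a_6 = 2·-152 + 1·-63 = -367
  a_7 = 2·-367 + 1·-152 = -886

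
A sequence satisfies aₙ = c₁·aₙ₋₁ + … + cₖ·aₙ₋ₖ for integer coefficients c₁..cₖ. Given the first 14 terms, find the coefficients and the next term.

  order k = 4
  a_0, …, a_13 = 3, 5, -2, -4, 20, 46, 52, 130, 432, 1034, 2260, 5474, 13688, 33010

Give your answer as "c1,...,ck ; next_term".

  a_4 = 2·-4 + -1·-2 + 4·5 + 2·3 = 20
  a_5 = 2·20 + -1·-4 + 4·-2 + 2·5 = 46
  a_6 = 2·46 + -1·20 + 4·-4 + 2·-2 = 52
  a_7 = 2·52 + -1·46 + 4·20 + 2·-4 = 130
  a_8 = 2·130 + -1·52 + 4·46 + 2·20 = 432
  a_9 = 2·432 + -1·130 + 4·52 + 2·46 = 1034
  a_10 = 2·1034 + -1·432 + 4·130 + 2·52 = 2260
  a_11 = 2·2260 + -1·1034 + 4·432 + 2·130 = 5474
  a_12 = 2·5474 + -1·2260 + 4·1034 + 2·432 = 13688
  a_13 = 2·13688 + -1·5474 + 4·2260 + 2·1034 = 33010
  a_14 = 2·33010 + -1·13688 + 4·5474 + 2·2260 = 78748

2,-1,4,2 ; 78748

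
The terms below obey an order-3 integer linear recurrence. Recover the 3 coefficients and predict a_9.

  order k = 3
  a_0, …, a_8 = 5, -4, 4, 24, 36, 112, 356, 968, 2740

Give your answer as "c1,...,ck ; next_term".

2,1,4 ; 7872

  a_3 = 2·4 + 1·-4 + 4·5 = 24
  a_4 = 2·24 + 1·4 + 4·-4 = 36
  a_5 = 2·36 + 1·24 + 4·4 = 112
  a_6 = 2·112 + 1·36 + 4·24 = 356
  a_7 = 2·356 + 1·112 + 4·36 = 968
  a_8 = 2·968 + 1·356 + 4·112 = 2740
  a_9 = 2·2740 + 1·968 + 4·356 = 7872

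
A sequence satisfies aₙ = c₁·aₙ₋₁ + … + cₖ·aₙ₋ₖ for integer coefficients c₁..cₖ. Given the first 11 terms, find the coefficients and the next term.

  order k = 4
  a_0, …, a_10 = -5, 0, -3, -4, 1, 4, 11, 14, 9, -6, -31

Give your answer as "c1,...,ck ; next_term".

  a_4 = 1·-4 + 0·-3 + -1·0 + -1·-5 = 1
  a_5 = 1·1 + 0·-4 + -1·-3 + -1·0 = 4
  a_6 = 1·4 + 0·1 + -1·-4 + -1·-3 = 11
  a_7 = 1·11 + 0·4 + -1·1 + -1·-4 = 14
  a_8 = 1·14 + 0·11 + -1·4 + -1·1 = 9
  a_9 = 1·9 + 0·14 + -1·11 + -1·4 = -6
  a_10 = 1·-6 + 0·9 + -1·14 + -1·11 = -31
  a_11 = 1·-31 + 0·-6 + -1·9 + -1·14 = -54

1,0,-1,-1 ; -54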